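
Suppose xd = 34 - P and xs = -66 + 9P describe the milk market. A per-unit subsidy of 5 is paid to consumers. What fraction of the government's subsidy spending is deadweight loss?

DWL / government spending = 3/38

Pre-subsidy: 34 - P = -66 + 9P gives P* = 10, x* = 24.
With the rebate, buyers effectively pay Pb = Ps − 5, where Ps is the price sellers receive.
Demand in terms of Ps becomes xd = 34 − 1(Ps − 5) = 39 - Ps. Setting this equal to supply: 39 - Ps = -66 + 9Ps, so Ps = 10.5.
Buyers pay Pb = 10.5 − 5 = 5.5; x' = -66 + 9·10.5 = 28.5.
ΔCS = ½(24 + 28.5)(10 − 5.5) = 118.125; ΔPS = ½(24 + 28.5)(10.5 − 10) = 13.125.
Government spending = 5 × 28.5 = 142.5.
DWL = ½ × 5 × (28.5 − 24) = 11.25; fraction = 11.25 / 142.5 = 3/38.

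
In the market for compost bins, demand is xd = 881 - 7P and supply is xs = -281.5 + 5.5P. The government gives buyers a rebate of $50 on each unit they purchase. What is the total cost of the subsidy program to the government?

Government cost = $19200

Pre-subsidy: 881 - 7P = -281.5 + 5.5P gives P* = 93, x* = 230.
With the rebate, buyers effectively pay Pb = Ps − 50, where Ps is the price sellers receive.
Demand in terms of Ps becomes xd = 881 − 7(Ps − 50) = 1231 - 7Ps. Setting this equal to supply: 1231 - 7Ps = -281.5 + 5.5Ps, so Ps = 121.
Buyers pay Pb = 121 − 50 = 71; x' = -281.5 + 5.5·121 = 384.
Government outlay = subsidy × quantity = 50 × 384 = 19200.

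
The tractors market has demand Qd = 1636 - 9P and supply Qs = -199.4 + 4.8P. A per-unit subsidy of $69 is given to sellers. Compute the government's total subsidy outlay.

Government cost = $45195

Pre-subsidy: 1636 - 9P = -199.4 + 4.8P gives P* = 133, Q* = 439.
With the subsidy, sellers receive Ps = Pb + 69 for each unit, where Pb is the price buyers pay.
Supply in terms of Pb becomes Qs = -199.4 + 4.8(Pb + 69) = 131.8 + 4.8Pb. Setting this equal to demand: 1636 - 9Pb = 131.8 + 4.8Pb, so Pb = 109.
Sellers receive Ps = 109 + 69 = 178; Q' = 1636 − 9·109 = 655.
Government outlay = subsidy × quantity = 69 × 655 = 45195.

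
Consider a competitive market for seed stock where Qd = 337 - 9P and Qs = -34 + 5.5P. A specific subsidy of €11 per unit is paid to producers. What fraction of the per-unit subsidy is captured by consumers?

Pre-subsidy: 337 - 9P = -34 + 5.5P gives P* = 742/29, Q* = 3095/29.
With the subsidy, sellers receive Ps = Pb + 11 for each unit, where Pb is the price buyers pay.
Supply in terms of Pb becomes Qs = -34 + 5.5(Pb + 11) = 26.5 + 5.5Pb. Setting this equal to demand: 337 - 9Pb = 26.5 + 5.5Pb, so Pb = 621/29.
Sellers receive Ps = 621/29 + 11 = 940/29; Q' = 337 − 9·(621/29) = 4184/29.
Buyers' price falls by P* − Pb = 742/29 − 621/29 = 121/29; sellers' price rises by Ps − P* = 940/29 − 742/29 = 198/29.
So consumers capture (121/29)/11 = 11/29 of each unit of subsidy.

Consumer share = 11/29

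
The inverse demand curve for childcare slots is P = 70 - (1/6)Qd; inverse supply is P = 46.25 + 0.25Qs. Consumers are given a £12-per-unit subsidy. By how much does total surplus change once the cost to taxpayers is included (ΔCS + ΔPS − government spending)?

Pre-subsidy: 70 - (1/6)Q = 46.25 + 0.25Q gives Q* = 57 and P* = 60.5.
With the rebate, buyers effectively pay Pb = Ps − 12, where Ps is the price sellers receive.
On the curves, Pb = 70 - (1/6)Q and Ps = 46.25 + 0.25Q; the wedge Ps − Pb = 12 gives 46.25 + 0.25Q − (70 - (1/6)Q) = 12, so Q' = 85.8.
Then Pb = 70 − (1/6)·85.8 = 55.7 and Ps = 46.25 + 0.25·85.8 = 67.7.
ΔCS = ½(57 + 85.8)(60.5 − 55.7) = 342.72; ΔPS = ½(57 + 85.8)(67.7 − 60.5) = 514.08.
Government spending = 12 × 85.8 = 1029.6.
Net change = 342.72 + 514.08 − 1029.6 = -172.8. The loss equals the DWL triangle ½·12·28.8.

Net change in total surplus = -£172.8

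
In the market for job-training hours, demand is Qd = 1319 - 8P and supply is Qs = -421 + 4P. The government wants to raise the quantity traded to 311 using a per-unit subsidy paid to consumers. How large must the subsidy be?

Required subsidy s = 57 per unit

At Q = 311, invert demand for the buyer price: Pb = (1319 − 311)/8 = 126; invert supply for the seller price: Ps = (311 − (-421))/4 = 183.
The subsidy must fill the gap: s = Ps − Pb = 183 − 126 = 57.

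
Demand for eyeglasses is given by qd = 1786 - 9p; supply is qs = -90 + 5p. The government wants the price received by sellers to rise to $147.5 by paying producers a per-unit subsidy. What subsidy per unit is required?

Required subsidy s = $21 per unit

At a seller price of 147.5, quantity supplied is -90 + 5·147.5 = 647.5.
Buyers absorb 647.5 only when they pay pb with 1786 − 9·pb = 647.5, i.e. pb = 126.5.
s = ps − pb = 147.5 − 126.5 = 21.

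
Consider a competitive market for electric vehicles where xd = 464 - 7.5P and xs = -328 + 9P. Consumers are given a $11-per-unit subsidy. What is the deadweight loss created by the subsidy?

Deadweight loss = $247.5

Pre-subsidy: 464 - 7.5P = -328 + 9P gives P* = 48, x* = 104.
With the rebate, buyers effectively pay Pb = Ps − 11, where Ps is the price sellers receive.
Demand in terms of Ps becomes xd = 464 − 7.5(Ps − 11) = 546.5 - 7.5Ps. Setting this equal to supply: 546.5 - 7.5Ps = -328 + 9Ps, so Ps = 53.
Buyers pay Pb = 53 − 11 = 42; x' = -328 + 9·53 = 149.
The subsidy expands output by 149 − 104 = 45 past the efficient level; on those units the gap between marginal cost and willingness to pay runs from 0 up to 11.
DWL = ½ × 11 × 45 = 247.5.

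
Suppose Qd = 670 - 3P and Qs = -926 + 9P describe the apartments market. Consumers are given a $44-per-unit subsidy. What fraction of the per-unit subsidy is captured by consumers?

Pre-subsidy: 670 - 3P = -926 + 9P gives P* = 133, Q* = 271.
With the rebate, buyers effectively pay Pb = Ps − 44, where Ps is the price sellers receive.
Demand in terms of Ps becomes Qd = 670 − 3(Ps − 44) = 802 - 3Ps. Setting this equal to supply: 802 - 3Ps = -926 + 9Ps, so Ps = 144.
Buyers pay Pb = 144 − 44 = 100; Q' = -926 + 9·144 = 370.
Buyers' price falls by P* − Pb = 133 − 100 = 33; sellers' price rises by Ps − P* = 144 − 133 = 11.
So consumers capture 33/44 = 0.75 of each unit of subsidy.

Consumer share = 0.75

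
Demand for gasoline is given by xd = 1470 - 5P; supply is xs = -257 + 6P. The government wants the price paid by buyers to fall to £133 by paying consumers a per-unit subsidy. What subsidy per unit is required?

Required subsidy s = £44 per unit

At a buyer price of 133, quantity demanded is 1470 − 5·133 = 805.
Sellers supply 805 only when they receive Ps with -257 + 6·Ps = 805, i.e. Ps = 177.
s = Ps − Pb = 177 − 133 = 44.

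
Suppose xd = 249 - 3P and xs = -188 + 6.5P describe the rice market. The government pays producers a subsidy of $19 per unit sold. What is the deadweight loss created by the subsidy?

Deadweight loss = $370.5

Pre-subsidy: 249 - 3P = -188 + 6.5P gives P* = 46, x* = 111.
With the subsidy, sellers receive Ps = Pb + 19 for each unit, where Pb is the price buyers pay.
Supply in terms of Pb becomes xs = -188 + 6.5(Pb + 19) = -64.5 + 6.5Pb. Setting this equal to demand: 249 - 3Pb = -64.5 + 6.5Pb, so Pb = 33.
Sellers receive Ps = 33 + 19 = 52; x' = 249 − 3·33 = 150.
The subsidy expands output by 150 − 111 = 39 past the efficient level; on those units the gap between marginal cost and willingness to pay runs from 0 up to 19.
DWL = ½ × 19 × 39 = 370.5.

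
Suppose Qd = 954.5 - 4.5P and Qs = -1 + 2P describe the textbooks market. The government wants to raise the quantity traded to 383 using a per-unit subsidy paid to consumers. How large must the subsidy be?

Required subsidy s = 65 per unit

At Q = 383, invert demand for the buyer price: Pb = (954.5 − 383)/4.5 = 127; invert supply for the seller price: Ps = (383 − (-1))/2 = 192.
The subsidy must fill the gap: s = Ps − Pb = 192 − 127 = 65.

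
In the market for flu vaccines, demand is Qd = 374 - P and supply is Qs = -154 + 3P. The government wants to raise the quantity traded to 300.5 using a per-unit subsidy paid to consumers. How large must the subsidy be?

At Q = 300.5, invert demand for the buyer price: Pb = (374 − 300.5)/1 = 73.5; invert supply for the seller price: Ps = (300.5 − (-154))/3 = 151.5.
The subsidy must fill the gap: s = Ps − Pb = 151.5 − 73.5 = 78.

Required subsidy s = 78 per unit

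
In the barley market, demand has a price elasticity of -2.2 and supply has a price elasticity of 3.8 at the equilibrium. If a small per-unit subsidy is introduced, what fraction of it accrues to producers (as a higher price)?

Producer share = 11/30

For a small subsidy around the equilibrium, the benefit split depends on the relative slopes, which at a point are proportional to the elasticities.
Buyer share = εs/(εs + |εd|) = 3.8/(3.8 + 2.2) = 19/30; seller share = |εd|/(εs + |εd|) = 11/30.
So producers capture 11/30 of the subsidy.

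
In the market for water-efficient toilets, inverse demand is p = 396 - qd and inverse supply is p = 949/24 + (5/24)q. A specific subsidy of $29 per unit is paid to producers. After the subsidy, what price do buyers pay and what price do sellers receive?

Buyers pay $77; sellers receive $106

Pre-subsidy: 396 - q = 949/24 + (5/24)q gives q* = 295 and p* = 101.
With the subsidy, sellers receive ps = pb + 29 for each unit, where pb is the price buyers pay.
On the curves, pb = 396 - q and ps = 949/24 + (5/24)q; the wedge ps − pb = 29 gives 949/24 + (5/24)q − (396 - q) = 29, so q' = 319.
Then pb = 396 − 1·319 = 77 and ps = 949/24 + (5/24)·319 = 106.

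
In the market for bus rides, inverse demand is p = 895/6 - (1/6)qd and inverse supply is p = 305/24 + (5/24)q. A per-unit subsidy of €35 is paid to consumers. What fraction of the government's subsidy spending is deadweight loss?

Pre-subsidy: 895/6 - (1/6)q = 305/24 + (5/24)q gives q* = 3275/9 and p* = 2390/27.
With the rebate, buyers effectively pay pb = ps − 35, where ps is the price sellers receive.
On the curves, pb = 895/6 - (1/6)q and ps = 305/24 + (5/24)q; the wedge ps − pb = 35 gives 305/24 + (5/24)q − (895/6 - (1/6)q) = 35, so q' = 4115/9.
Then pb = 895/6 − (1/6)·(4115/9) = 1970/27 and ps = 305/24 + (5/24)·(4115/9) = 2915/27.
ΔCS = ½(3275/9 + 4115/9)(2390/27 − 1970/27) = 517300/81; ΔPS = ½(3275/9 + 4115/9)(2915/27 − 2390/27) = 646625/81.
Government spending = 35 × 4115/9 = 144025/9.
DWL = ½ × 35 × (4115/9 − 3275/9) = 4900/3; fraction = (4900/3) / (144025/9) = 84/823.

DWL / government spending = 84/823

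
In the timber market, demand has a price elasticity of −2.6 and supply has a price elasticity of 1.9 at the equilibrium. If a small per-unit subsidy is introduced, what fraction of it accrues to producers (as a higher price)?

For a small subsidy around the equilibrium, the benefit split depends on the relative slopes, which at a point are proportional to the elasticities.
Buyer share = εs/(εs + |εd|) = 1.9/(1.9 + 2.6) = 19/45; seller share = |εd|/(εs + |εd|) = 26/45.
So producers capture 26/45 of the subsidy.

Producer share = 26/45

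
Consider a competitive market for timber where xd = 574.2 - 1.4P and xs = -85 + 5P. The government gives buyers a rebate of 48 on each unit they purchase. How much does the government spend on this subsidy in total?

Government cost = 23160

Pre-subsidy: 574.2 - 1.4P = -85 + 5P gives P* = 103, x* = 430.
With the rebate, buyers effectively pay Pb = Ps − 48, where Ps is the price sellers receive.
Demand in terms of Ps becomes xd = 574.2 − 1.4(Ps − 48) = 641.4 - 1.4Ps. Setting this equal to supply: 641.4 - 1.4Ps = -85 + 5Ps, so Ps = 113.5.
Buyers pay Pb = 113.5 − 48 = 65.5; x' = -85 + 5·113.5 = 482.5.
Government outlay = subsidy × quantity = 48 × 482.5 = 23160.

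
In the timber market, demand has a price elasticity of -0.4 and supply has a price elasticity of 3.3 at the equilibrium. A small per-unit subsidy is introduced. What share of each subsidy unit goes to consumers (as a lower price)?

Consumer share = 33/37

For a small subsidy around the equilibrium, the benefit split depends on the relative slopes, which at a point are proportional to the elasticities.
Buyer share = εs/(εs + |εd|) = 3.3/(3.3 + 0.4) = 33/37; seller share = |εd|/(εs + |εd|) = 4/37.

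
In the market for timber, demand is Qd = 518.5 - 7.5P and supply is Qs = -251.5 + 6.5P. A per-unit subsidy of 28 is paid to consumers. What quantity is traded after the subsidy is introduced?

Pre-subsidy: 518.5 - 7.5P = -251.5 + 6.5P gives P* = 55, Q* = 106.
With the rebate, buyers effectively pay Pb = Ps − 28, where Ps is the price sellers receive.
Demand in terms of Ps becomes Qd = 518.5 − 7.5(Ps − 28) = 728.5 - 7.5Ps. Setting this equal to supply: 728.5 - 7.5Ps = -251.5 + 6.5Ps, so Ps = 70.
Buyers pay Pb = 70 − 28 = 42; Q' = -251.5 + 6.5·70 = 203.5.

Q' = 203.5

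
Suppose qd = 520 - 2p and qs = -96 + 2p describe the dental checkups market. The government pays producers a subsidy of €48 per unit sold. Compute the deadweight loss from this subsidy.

Pre-subsidy: 520 - 2p = -96 + 2p gives p* = 154, q* = 212.
With the subsidy, sellers receive ps = pb + 48 for each unit, where pb is the price buyers pay.
Supply in terms of pb becomes qs = -96 + 2(pb + 48) = 0 + 2pb. Setting this equal to demand: 520 - 2pb = 0 + 2pb, so pb = 130.
Sellers receive ps = 130 + 48 = 178; q' = 520 − 2·130 = 260.
The subsidy expands output by 260 − 212 = 48 past the efficient level; on those units the gap between marginal cost and willingness to pay runs from 0 up to 48.
DWL = ½ × 48 × 48 = 1152.

Deadweight loss = €1152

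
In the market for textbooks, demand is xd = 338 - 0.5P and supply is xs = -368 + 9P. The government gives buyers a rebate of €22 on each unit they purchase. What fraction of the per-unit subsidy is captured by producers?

Pre-subsidy: 338 - 0.5P = -368 + 9P gives P* = 1412/19, x* = 5716/19.
With the rebate, buyers effectively pay Pb = Ps − 22, where Ps is the price sellers receive.
Demand in terms of Ps becomes xd = 338 − 0.5(Ps − 22) = 349 - 0.5Ps. Setting this equal to supply: 349 - 0.5Ps = -368 + 9Ps, so Ps = 1434/19.
Buyers pay Pb = 1434/19 − 22 = 1016/19; x' = -368 + 9·(1434/19) = 5914/19.
Buyers' price falls by P* − Pb = 1412/19 − 1016/19 = 396/19; sellers' price rises by Ps − P* = 1434/19 − 1412/19 = 22/19.
So producers capture (22/19)/22 = 1/19 of each unit of subsidy.

Producer share = 1/19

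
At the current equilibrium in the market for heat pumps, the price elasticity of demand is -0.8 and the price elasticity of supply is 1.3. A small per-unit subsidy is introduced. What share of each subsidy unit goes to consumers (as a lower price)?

For a small subsidy around the equilibrium, the benefit split depends on the relative slopes, which at a point are proportional to the elasticities.
Buyer share = εs/(εs + |εd|) = 1.3/(1.3 + 0.8) = 13/21; seller share = |εd|/(εs + |εd|) = 8/21.

Consumer share = 13/21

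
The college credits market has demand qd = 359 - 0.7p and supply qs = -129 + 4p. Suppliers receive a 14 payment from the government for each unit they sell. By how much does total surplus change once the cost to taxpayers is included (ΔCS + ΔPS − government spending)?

Net change in total surplus = -2744/47

Pre-subsidy: 359 - 0.7p = -129 + 4p gives p* = 4880/47, q* = 13457/47.
With the subsidy, sellers receive ps = pb + 14 for each unit, where pb is the price buyers pay.
Supply in terms of pb becomes qs = -129 + 4(pb + 14) = -73 + 4pb. Setting this equal to demand: 359 - 0.7pb = -73 + 4pb, so pb = 4320/47.
Sellers receive ps = 4320/47 + 14 = 4978/47; q' = 359 − 0.7·(4320/47) = 13849/47.
ΔCS = ½(13457/47 + 13849/47)(4880/47 − 4320/47) = 7645680/2209; ΔPS = ½(13457/47 + 13849/47)(4978/47 − 4880/47) = 1337994/2209.
Government spending = 14 × 13849/47 = 193886/47.
Net change = 7645680/2209 + 1337994/2209 − 193886/47 = -2744/47. The loss equals the DWL triangle ½·14·392/47.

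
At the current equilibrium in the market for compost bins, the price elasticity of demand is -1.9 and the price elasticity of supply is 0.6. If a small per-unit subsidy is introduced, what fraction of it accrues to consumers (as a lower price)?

For a small subsidy around the equilibrium, the benefit split depends on the relative slopes, which at a point are proportional to the elasticities.
Buyer share = εs/(εs + |εd|) = 0.6/(0.6 + 1.9) = 0.24; seller share = |εd|/(εs + |εd|) = 0.76.

Consumer share = 0.24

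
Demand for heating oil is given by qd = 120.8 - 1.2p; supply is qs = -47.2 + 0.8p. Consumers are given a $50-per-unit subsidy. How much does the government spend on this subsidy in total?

Pre-subsidy: 120.8 - 1.2p = -47.2 + 0.8p gives p* = 84, q* = 20.
With the rebate, buyers effectively pay pb = ps − 50, where ps is the price sellers receive.
Demand in terms of ps becomes qd = 120.8 − 1.2(ps − 50) = 180.8 - 1.2ps. Setting this equal to supply: 180.8 - 1.2ps = -47.2 + 0.8ps, so ps = 114.
Buyers pay pb = 114 − 50 = 64; q' = -47.2 + 0.8·114 = 44.
Government outlay = subsidy × quantity = 50 × 44 = 2200.

Government cost = $2200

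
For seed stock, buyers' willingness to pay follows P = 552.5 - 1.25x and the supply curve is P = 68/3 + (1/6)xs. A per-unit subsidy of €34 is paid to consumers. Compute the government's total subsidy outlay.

Pre-subsidy: 552.5 - 1.25x = 68/3 + (1/6)x gives x* = 374 and P* = 85.
With the rebate, buyers effectively pay Pb = Ps − 34, where Ps is the price sellers receive.
On the curves, Pb = 552.5 - 1.25x and Ps = 68/3 + (1/6)x; the wedge Ps − Pb = 34 gives 68/3 + (1/6)x − (552.5 - 1.25x) = 34, so x' = 398.
Then Pb = 552.5 − 1.25·398 = 55 and Ps = 68/3 + (1/6)·398 = 89.
Government outlay = subsidy × quantity = 34 × 398 = 13532.

Government cost = €13532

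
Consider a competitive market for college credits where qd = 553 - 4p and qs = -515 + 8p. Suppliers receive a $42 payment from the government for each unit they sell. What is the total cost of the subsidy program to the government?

Pre-subsidy: 553 - 4p = -515 + 8p gives p* = 89, q* = 197.
With the subsidy, sellers receive ps = pb + 42 for each unit, where pb is the price buyers pay.
Supply in terms of pb becomes qs = -515 + 8(pb + 42) = -179 + 8pb. Setting this equal to demand: 553 - 4pb = -179 + 8pb, so pb = 61.
Sellers receive ps = 61 + 42 = 103; q' = 553 − 4·61 = 309.
Government outlay = subsidy × quantity = 42 × 309 = 12978.

Government cost = $12978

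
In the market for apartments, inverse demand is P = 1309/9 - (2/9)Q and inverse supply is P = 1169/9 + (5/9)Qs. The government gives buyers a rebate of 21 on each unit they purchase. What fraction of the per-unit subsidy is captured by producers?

Producer share = 5/7

Pre-subsidy: 1309/9 - (2/9)Q = 1169/9 + (5/9)Q gives Q* = 20 and P* = 141.
With the rebate, buyers effectively pay Pb = Ps − 21, where Ps is the price sellers receive.
On the curves, Pb = 1309/9 - (2/9)Q and Ps = 1169/9 + (5/9)Q; the wedge Ps − Pb = 21 gives 1169/9 + (5/9)Q − (1309/9 - (2/9)Q) = 21, so Q' = 47.
Then Pb = 1309/9 − (2/9)·47 = 135 and Ps = 1169/9 + (5/9)·47 = 156.
Buyers' price falls by P* − Pb = 141 − 135 = 6; sellers' price rises by Ps − P* = 156 − 141 = 15.
So producers capture 15/21 = 5/7 of each unit of subsidy.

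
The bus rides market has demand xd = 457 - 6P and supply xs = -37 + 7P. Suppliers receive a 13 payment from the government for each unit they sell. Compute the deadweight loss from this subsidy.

Deadweight loss = 273

Pre-subsidy: 457 - 6P = -37 + 7P gives P* = 38, x* = 229.
With the subsidy, sellers receive Ps = Pb + 13 for each unit, where Pb is the price buyers pay.
Supply in terms of Pb becomes xs = -37 + 7(Pb + 13) = 54 + 7Pb. Setting this equal to demand: 457 - 6Pb = 54 + 7Pb, so Pb = 31.
Sellers receive Ps = 31 + 13 = 44; x' = 457 − 6·31 = 271.
The subsidy expands output by 271 − 229 = 42 past the efficient level; on those units the gap between marginal cost and willingness to pay runs from 0 up to 13.
DWL = ½ × 13 × 42 = 273.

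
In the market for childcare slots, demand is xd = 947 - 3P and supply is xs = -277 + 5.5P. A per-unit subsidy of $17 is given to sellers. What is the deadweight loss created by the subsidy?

Deadweight loss = $280.5

Pre-subsidy: 947 - 3P = -277 + 5.5P gives P* = 144, x* = 515.
With the subsidy, sellers receive Ps = Pb + 17 for each unit, where Pb is the price buyers pay.
Supply in terms of Pb becomes xs = -277 + 5.5(Pb + 17) = -183.5 + 5.5Pb. Setting this equal to demand: 947 - 3Pb = -183.5 + 5.5Pb, so Pb = 133.
Sellers receive Ps = 133 + 17 = 150; x' = 947 − 3·133 = 548.
The subsidy expands output by 548 − 515 = 33 past the efficient level; on those units the gap between marginal cost and willingness to pay runs from 0 up to 17.
DWL = ½ × 17 × 33 = 280.5.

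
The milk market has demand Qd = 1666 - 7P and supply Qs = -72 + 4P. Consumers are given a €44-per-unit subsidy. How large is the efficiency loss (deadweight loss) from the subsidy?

Pre-subsidy: 1666 - 7P = -72 + 4P gives P* = 158, Q* = 560.
With the rebate, buyers effectively pay Pb = Ps − 44, where Ps is the price sellers receive.
Demand in terms of Ps becomes Qd = 1666 − 7(Ps − 44) = 1974 - 7Ps. Setting this equal to supply: 1974 - 7Ps = -72 + 4Ps, so Ps = 186.
Buyers pay Pb = 186 − 44 = 142; Q' = -72 + 4·186 = 672.
The subsidy expands output by 672 − 560 = 112 past the efficient level; on those units the gap between marginal cost and willingness to pay runs from 0 up to 44.
DWL = ½ × 44 × 112 = 2464.

Deadweight loss = €2464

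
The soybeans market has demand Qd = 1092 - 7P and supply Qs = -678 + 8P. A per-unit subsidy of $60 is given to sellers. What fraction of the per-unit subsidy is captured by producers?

Producer share = 7/15

Pre-subsidy: 1092 - 7P = -678 + 8P gives P* = 118, Q* = 266.
With the subsidy, sellers receive Ps = Pb + 60 for each unit, where Pb is the price buyers pay.
Supply in terms of Pb becomes Qs = -678 + 8(Pb + 60) = -198 + 8Pb. Setting this equal to demand: 1092 - 7Pb = -198 + 8Pb, so Pb = 86.
Sellers receive Ps = 86 + 60 = 146; Q' = 1092 − 7·86 = 490.
Buyers' price falls by P* − Pb = 118 − 86 = 32; sellers' price rises by Ps − P* = 146 − 118 = 28.
So producers capture 28/60 = 7/15 of each unit of subsidy.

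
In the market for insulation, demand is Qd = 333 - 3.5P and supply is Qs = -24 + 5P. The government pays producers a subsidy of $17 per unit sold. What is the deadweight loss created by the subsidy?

Deadweight loss = $297.5

Pre-subsidy: 333 - 3.5P = -24 + 5P gives P* = 42, Q* = 186.
With the subsidy, sellers receive Ps = Pb + 17 for each unit, where Pb is the price buyers pay.
Supply in terms of Pb becomes Qs = -24 + 5(Pb + 17) = 61 + 5Pb. Setting this equal to demand: 333 - 3.5Pb = 61 + 5Pb, so Pb = 32.
Sellers receive Ps = 32 + 17 = 49; Q' = 333 − 3.5·32 = 221.
The subsidy expands output by 221 − 186 = 35 past the efficient level; on those units the gap between marginal cost and willingness to pay runs from 0 up to 17.
DWL = ½ × 17 × 35 = 297.5.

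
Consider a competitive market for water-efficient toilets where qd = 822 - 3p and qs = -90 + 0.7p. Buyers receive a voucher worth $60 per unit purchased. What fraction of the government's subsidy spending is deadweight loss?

Pre-subsidy: 822 - 3p = -90 + 0.7p gives p* = 9120/37, q* = 3054/37.
With the rebate, buyers effectively pay pb = ps − 60, where ps is the price sellers receive.
Demand in terms of ps becomes qd = 822 − 3(ps − 60) = 1002 - 3ps. Setting this equal to supply: 1002 - 3ps = -90 + 0.7ps, so ps = 10920/37.
Buyers pay pb = 10920/37 − 60 = 8700/37; q' = -90 + 0.7·(10920/37) = 4314/37.
ΔCS = ½(3054/37 + 4314/37)(9120/37 − 8700/37) = 1547280/1369; ΔPS = ½(3054/37 + 4314/37)(10920/37 − 9120/37) = 6631200/1369.
Government spending = 60 × 4314/37 = 258840/37.
DWL = ½ × 60 × (4314/37 − 3054/37) = 37800/37; fraction = (37800/37) / (258840/37) = 105/719.

DWL / government spending = 105/719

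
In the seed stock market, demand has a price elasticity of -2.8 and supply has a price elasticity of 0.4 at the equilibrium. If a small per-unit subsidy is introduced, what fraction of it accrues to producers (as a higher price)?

For a small subsidy around the equilibrium, the benefit split depends on the relative slopes, which at a point are proportional to the elasticities.
Buyer share = εs/(εs + |εd|) = 0.4/(0.4 + 2.8) = 0.125; seller share = |εd|/(εs + |εd|) = 0.875.
So producers capture 0.875 of the subsidy.

Producer share = 0.875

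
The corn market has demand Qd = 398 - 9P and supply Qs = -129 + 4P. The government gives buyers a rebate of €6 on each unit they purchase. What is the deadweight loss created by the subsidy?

Pre-subsidy: 398 - 9P = -129 + 4P gives P* = 527/13, Q* = 431/13.
With the rebate, buyers effectively pay Pb = Ps − 6, where Ps is the price sellers receive.
Demand in terms of Ps becomes Qd = 398 − 9(Ps − 6) = 452 - 9Ps. Setting this equal to supply: 452 - 9Ps = -129 + 4Ps, so Ps = 581/13.
Buyers pay Pb = 581/13 − 6 = 503/13; Q' = -129 + 4·(581/13) = 647/13.
The subsidy expands output by 647/13 − 431/13 = 216/13 past the efficient level; on those units the gap between marginal cost and willingness to pay runs from 0 up to 6.
DWL = ½ × 6 × 216/13 = 648/13.

Deadweight loss = 648/13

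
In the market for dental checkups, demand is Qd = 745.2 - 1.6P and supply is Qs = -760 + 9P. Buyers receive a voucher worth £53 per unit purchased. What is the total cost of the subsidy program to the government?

Pre-subsidy: 745.2 - 1.6P = -760 + 9P gives P* = 142, Q* = 518.
With the rebate, buyers effectively pay Pb = Ps − 53, where Ps is the price sellers receive.
Demand in terms of Ps becomes Qd = 745.2 − 1.6(Ps − 53) = 830 - 1.6Ps. Setting this equal to supply: 830 - 1.6Ps = -760 + 9Ps, so Ps = 150.
Buyers pay Pb = 150 − 53 = 97; Q' = -760 + 9·150 = 590.
Government outlay = subsidy × quantity = 53 × 590 = 31270.

Government cost = £31270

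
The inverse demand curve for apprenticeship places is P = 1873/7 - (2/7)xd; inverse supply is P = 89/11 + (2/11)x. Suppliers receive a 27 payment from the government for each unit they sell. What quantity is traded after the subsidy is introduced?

x' = 612.75

Pre-subsidy: 1873/7 - (2/7)x = 89/11 + (2/11)x gives x* = 555 and P* = 109.
With the subsidy, sellers receive Ps = Pb + 27 for each unit, where Pb is the price buyers pay.
On the curves, Pb = 1873/7 - (2/7)x and Ps = 89/11 + (2/11)x; the wedge Ps − Pb = 27 gives 89/11 + (2/11)x − (1873/7 - (2/7)x) = 27, so x' = 612.75.
Then Pb = 1873/7 − (2/7)·612.75 = 92.5 and Ps = 89/11 + (2/11)·612.75 = 119.5.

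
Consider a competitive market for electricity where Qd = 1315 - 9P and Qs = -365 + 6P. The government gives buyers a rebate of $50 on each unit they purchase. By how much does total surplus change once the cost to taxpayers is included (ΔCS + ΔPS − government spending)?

Pre-subsidy: 1315 - 9P = -365 + 6P gives P* = 112, Q* = 307.
With the rebate, buyers effectively pay Pb = Ps − 50, where Ps is the price sellers receive.
Demand in terms of Ps becomes Qd = 1315 − 9(Ps − 50) = 1765 - 9Ps. Setting this equal to supply: 1765 - 9Ps = -365 + 6Ps, so Ps = 142.
Buyers pay Pb = 142 − 50 = 92; Q' = -365 + 6·142 = 487.
ΔCS = ½(307 + 487)(112 − 92) = 7940; ΔPS = ½(307 + 487)(142 − 112) = 11910.
Government spending = 50 × 487 = 24350.
Net change = 7940 + 11910 − 24350 = -4500. The loss equals the DWL triangle ½·50·180.

Net change in total surplus = -$4500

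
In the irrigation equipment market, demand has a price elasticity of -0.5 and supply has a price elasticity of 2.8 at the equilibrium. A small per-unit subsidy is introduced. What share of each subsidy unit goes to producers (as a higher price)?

For a small subsidy around the equilibrium, the benefit split depends on the relative slopes, which at a point are proportional to the elasticities.
Buyer share = εs/(εs + |εd|) = 2.8/(2.8 + 0.5) = 28/33; seller share = |εd|/(εs + |εd|) = 5/33.
So producers capture 5/33 of the subsidy.

Producer share = 5/33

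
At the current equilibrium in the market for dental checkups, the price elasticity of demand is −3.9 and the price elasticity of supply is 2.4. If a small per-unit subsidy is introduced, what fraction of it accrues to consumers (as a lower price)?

For a small subsidy around the equilibrium, the benefit split depends on the relative slopes, which at a point are proportional to the elasticities.
Buyer share = εs/(εs + |εd|) = 2.4/(2.4 + 3.9) = 8/21; seller share = |εd|/(εs + |εd|) = 13/21.

Consumer share = 8/21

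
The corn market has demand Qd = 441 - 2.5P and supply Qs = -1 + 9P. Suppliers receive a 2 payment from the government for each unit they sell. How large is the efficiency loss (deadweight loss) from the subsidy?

Deadweight loss = 90/23

Pre-subsidy: 441 - 2.5P = -1 + 9P gives P* = 884/23, Q* = 7933/23.
With the subsidy, sellers receive Ps = Pb + 2 for each unit, where Pb is the price buyers pay.
Supply in terms of Pb becomes Qs = -1 + 9(Pb + 2) = 17 + 9Pb. Setting this equal to demand: 441 - 2.5Pb = 17 + 9Pb, so Pb = 848/23.
Sellers receive Ps = 848/23 + 2 = 894/23; Q' = 441 − 2.5·(848/23) = 8023/23.
The subsidy expands output by 8023/23 − 7933/23 = 90/23 past the efficient level; on those units the gap between marginal cost and willingness to pay runs from 0 up to 2.
DWL = ½ × 2 × 90/23 = 90/23.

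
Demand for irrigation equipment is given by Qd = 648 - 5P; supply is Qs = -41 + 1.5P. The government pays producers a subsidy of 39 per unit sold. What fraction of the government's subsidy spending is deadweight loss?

Pre-subsidy: 648 - 5P = -41 + 1.5P gives P* = 106, Q* = 118.
With the subsidy, sellers receive Ps = Pb + 39 for each unit, where Pb is the price buyers pay.
Supply in terms of Pb becomes Qs = -41 + 1.5(Pb + 39) = 17.5 + 1.5Pb. Setting this equal to demand: 648 - 5Pb = 17.5 + 1.5Pb, so Pb = 97.
Sellers receive Ps = 97 + 39 = 136; Q' = 648 − 5·97 = 163.
ΔCS = ½(118 + 163)(106 − 97) = 1264.5; ΔPS = ½(118 + 163)(136 − 106) = 4215.
Government spending = 39 × 163 = 6357.
DWL = ½ × 39 × (163 − 118) = 877.5; fraction = 877.5 / 6357 = 45/326.

DWL / government spending = 45/326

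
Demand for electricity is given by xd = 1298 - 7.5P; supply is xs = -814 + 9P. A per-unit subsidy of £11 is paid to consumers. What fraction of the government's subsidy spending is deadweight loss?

Pre-subsidy: 1298 - 7.5P = -814 + 9P gives P* = 128, x* = 338.
With the rebate, buyers effectively pay Pb = Ps − 11, where Ps is the price sellers receive.
Demand in terms of Ps becomes xd = 1298 − 7.5(Ps − 11) = 1380.5 - 7.5Ps. Setting this equal to supply: 1380.5 - 7.5Ps = -814 + 9Ps, so Ps = 133.
Buyers pay Pb = 133 − 11 = 122; x' = -814 + 9·133 = 383.
ΔCS = ½(338 + 383)(128 − 122) = 2163; ΔPS = ½(338 + 383)(133 − 128) = 1802.5.
Government spending = 11 × 383 = 4213.
DWL = ½ × 11 × (383 − 338) = 247.5; fraction = 247.5 / 4213 = 45/766.

DWL / government spending = 45/766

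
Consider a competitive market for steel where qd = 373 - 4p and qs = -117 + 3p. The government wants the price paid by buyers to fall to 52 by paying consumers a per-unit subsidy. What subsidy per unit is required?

At a buyer price of 52, quantity demanded is 373 − 4·52 = 165.
Sellers supply 165 only when they receive ps with -117 + 3·ps = 165, i.e. ps = 94.
s = ps − pb = 94 − 52 = 42.

Required subsidy s = 42 per unit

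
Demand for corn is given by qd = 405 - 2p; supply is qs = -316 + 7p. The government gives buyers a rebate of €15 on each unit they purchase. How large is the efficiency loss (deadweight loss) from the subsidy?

Deadweight loss = €175

Pre-subsidy: 405 - 2p = -316 + 7p gives p* = 721/9, q* = 2203/9.
With the rebate, buyers effectively pay pb = ps − 15, where ps is the price sellers receive.
Demand in terms of ps becomes qd = 405 − 2(ps − 15) = 435 - 2ps. Setting this equal to supply: 435 - 2ps = -316 + 7ps, so ps = 751/9.
Buyers pay pb = 751/9 − 15 = 616/9; q' = -316 + 7·(751/9) = 2413/9.
The subsidy expands output by 2413/9 − 2203/9 = 70/3 past the efficient level; on those units the gap between marginal cost and willingness to pay runs from 0 up to 15.
DWL = ½ × 15 × 70/3 = 175.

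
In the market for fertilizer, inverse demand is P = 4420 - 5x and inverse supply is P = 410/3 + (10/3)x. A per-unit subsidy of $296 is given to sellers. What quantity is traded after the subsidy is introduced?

x' = 549.52

Pre-subsidy: 4420 - 5x = 410/3 + (10/3)x gives x* = 514 and P* = 1850.
With the subsidy, sellers receive Ps = Pb + 296 for each unit, where Pb is the price buyers pay.
On the curves, Pb = 4420 - 5x and Ps = 410/3 + (10/3)x; the wedge Ps − Pb = 296 gives 410/3 + (10/3)x − (4420 - 5x) = 296, so x' = 549.52.
Then Pb = 4420 − 5·549.52 = 1672.4 and Ps = 410/3 + (10/3)·549.52 = 1968.4.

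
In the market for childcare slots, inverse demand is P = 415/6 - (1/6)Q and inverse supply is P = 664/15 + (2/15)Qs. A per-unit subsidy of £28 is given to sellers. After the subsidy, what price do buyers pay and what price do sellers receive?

Pre-subsidy: 415/6 - (1/6)Q = 664/15 + (2/15)Q gives Q* = 83 and P* = 166/3.
With the subsidy, sellers receive Ps = Pb + 28 for each unit, where Pb is the price buyers pay.
On the curves, Pb = 415/6 - (1/6)Q and Ps = 664/15 + (2/15)Q; the wedge Ps − Pb = 28 gives 664/15 + (2/15)Q − (415/6 - (1/6)Q) = 28, so Q' = 529/3.
Then Pb = 415/6 − (1/6)·(529/3) = 358/9 and Ps = 664/15 + (2/15)·(529/3) = 610/9.

Buyers pay 358/9; sellers receive 610/9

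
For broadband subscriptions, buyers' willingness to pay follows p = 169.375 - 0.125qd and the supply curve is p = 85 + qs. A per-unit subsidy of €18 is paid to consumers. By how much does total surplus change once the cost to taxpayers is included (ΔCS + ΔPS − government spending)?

Net change in total surplus = -€144

Pre-subsidy: 169.375 - 0.125q = 85 + q gives q* = 75 and p* = 160.
With the rebate, buyers effectively pay pb = ps − 18, where ps is the price sellers receive.
On the curves, pb = 169.375 - 0.125q and ps = 85 + q; the wedge ps − pb = 18 gives 85 + q − (169.375 - 0.125q) = 18, so q' = 91.
Then pb = 169.375 − 0.125·91 = 158 and ps = 85 + 1·91 = 176.
ΔCS = ½(75 + 91)(160 − 158) = 166; ΔPS = ½(75 + 91)(176 − 160) = 1328.
Government spending = 18 × 91 = 1638.
Net change = 166 + 1328 − 1638 = -144. The loss equals the DWL triangle ½·18·16.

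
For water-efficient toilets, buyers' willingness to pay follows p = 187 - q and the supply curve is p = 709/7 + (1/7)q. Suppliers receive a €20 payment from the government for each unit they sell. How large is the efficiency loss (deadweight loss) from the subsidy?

Pre-subsidy: 187 - q = 709/7 + (1/7)q gives q* = 75 and p* = 112.
With the subsidy, sellers receive ps = pb + 20 for each unit, where pb is the price buyers pay.
On the curves, pb = 187 - q and ps = 709/7 + (1/7)q; the wedge ps − pb = 20 gives 709/7 + (1/7)q − (187 - q) = 20, so q' = 92.5.
Then pb = 187 − 1·92.5 = 94.5 and ps = 709/7 + (1/7)·92.5 = 114.5.
The subsidy expands output by 92.5 − 75 = 17.5 past the efficient level; on those units the gap between marginal cost and willingness to pay runs from 0 up to 20.
DWL = ½ × 20 × 17.5 = 175.

Deadweight loss = €175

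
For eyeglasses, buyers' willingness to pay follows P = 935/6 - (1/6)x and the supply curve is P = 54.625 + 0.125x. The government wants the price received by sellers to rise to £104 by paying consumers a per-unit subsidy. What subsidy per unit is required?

At a seller price of 104, quantity supplied is -437 + 8·104 = 395.
Buyers absorb 395 only when they pay Pb = 935/6 − (1/6)·395 = 90.
s = Ps − Pb = 104 − 90 = 14.

Required subsidy s = £14 per unit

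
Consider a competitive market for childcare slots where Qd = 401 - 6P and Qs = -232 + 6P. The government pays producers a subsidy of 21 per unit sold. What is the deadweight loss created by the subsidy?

Deadweight loss = 661.5

Pre-subsidy: 401 - 6P = -232 + 6P gives P* = 52.75, Q* = 84.5.
With the subsidy, sellers receive Ps = Pb + 21 for each unit, where Pb is the price buyers pay.
Supply in terms of Pb becomes Qs = -232 + 6(Pb + 21) = -106 + 6Pb. Setting this equal to demand: 401 - 6Pb = -106 + 6Pb, so Pb = 42.25.
Sellers receive Ps = 42.25 + 21 = 63.25; Q' = 401 − 6·42.25 = 147.5.
The subsidy expands output by 147.5 − 84.5 = 63 past the efficient level; on those units the gap between marginal cost and willingness to pay runs from 0 up to 21.
DWL = ½ × 21 × 63 = 661.5.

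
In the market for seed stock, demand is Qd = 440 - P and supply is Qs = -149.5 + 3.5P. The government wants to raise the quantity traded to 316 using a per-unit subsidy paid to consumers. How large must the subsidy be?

At Q = 316, invert demand for the buyer price: Pb = (440 − 316)/1 = 124; invert supply for the seller price: Ps = (316 − (-149.5))/3.5 = 133.
The subsidy must fill the gap: s = Ps − Pb = 133 − 124 = 9.

Required subsidy s = 9 per unit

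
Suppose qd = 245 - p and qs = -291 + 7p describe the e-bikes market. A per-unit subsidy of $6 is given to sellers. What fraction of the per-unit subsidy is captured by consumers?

Consumer share = 0.875

Pre-subsidy: 245 - p = -291 + 7p gives p* = 67, q* = 178.
With the subsidy, sellers receive ps = pb + 6 for each unit, where pb is the price buyers pay.
Supply in terms of pb becomes qs = -291 + 7(pb + 6) = -249 + 7pb. Setting this equal to demand: 245 - pb = -249 + 7pb, so pb = 61.75.
Sellers receive ps = 61.75 + 6 = 67.75; q' = 245 − 1·61.75 = 183.25.
Buyers' price falls by p* − pb = 67 − 61.75 = 5.25; sellers' price rises by ps − p* = 67.75 − 67 = 0.75.
So consumers capture 5.25/6 = 0.875 of each unit of subsidy.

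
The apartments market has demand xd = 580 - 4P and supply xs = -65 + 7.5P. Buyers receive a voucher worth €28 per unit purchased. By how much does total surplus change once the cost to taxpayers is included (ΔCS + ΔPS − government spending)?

Pre-subsidy: 580 - 4P = -65 + 7.5P gives P* = 1290/23, x* = 8180/23.
With the rebate, buyers effectively pay Pb = Ps − 28, where Ps is the price sellers receive.
Demand in terms of Ps becomes xd = 580 − 4(Ps − 28) = 692 - 4Ps. Setting this equal to supply: 692 - 4Ps = -65 + 7.5Ps, so Ps = 1514/23.
Buyers pay Pb = 1514/23 − 28 = 870/23; x' = -65 + 7.5·(1514/23) = 9860/23.
ΔCS = ½(8180/23 + 9860/23)(1290/23 − 870/23) = 3788400/529; ΔPS = ½(8180/23 + 9860/23)(1514/23 − 1290/23) = 2020480/529.
Government spending = 28 × 9860/23 = 276080/23.
Net change = 3788400/529 + 2020480/529 − 276080/23 = -23520/23. The loss equals the DWL triangle ½·28·1680/23.

Net change in total surplus = -23520/23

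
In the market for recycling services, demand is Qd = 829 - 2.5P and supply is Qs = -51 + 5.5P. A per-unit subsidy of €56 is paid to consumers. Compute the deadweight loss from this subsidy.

Deadweight loss = €2695

Pre-subsidy: 829 - 2.5P = -51 + 5.5P gives P* = 110, Q* = 554.
With the rebate, buyers effectively pay Pb = Ps − 56, where Ps is the price sellers receive.
Demand in terms of Ps becomes Qd = 829 − 2.5(Ps − 56) = 969 - 2.5Ps. Setting this equal to supply: 969 - 2.5Ps = -51 + 5.5Ps, so Ps = 127.5.
Buyers pay Pb = 127.5 − 56 = 71.5; Q' = -51 + 5.5·127.5 = 650.25.
The subsidy expands output by 650.25 − 554 = 96.25 past the efficient level; on those units the gap between marginal cost and willingness to pay runs from 0 up to 56.
DWL = ½ × 56 × 96.25 = 2695.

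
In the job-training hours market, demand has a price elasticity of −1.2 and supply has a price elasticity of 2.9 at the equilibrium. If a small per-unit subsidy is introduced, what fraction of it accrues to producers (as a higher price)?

For a small subsidy around the equilibrium, the benefit split depends on the relative slopes, which at a point are proportional to the elasticities.
Buyer share = εs/(εs + |εd|) = 2.9/(2.9 + 1.2) = 29/41; seller share = |εd|/(εs + |εd|) = 12/41.
So producers capture 12/41 of the subsidy.

Producer share = 12/41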